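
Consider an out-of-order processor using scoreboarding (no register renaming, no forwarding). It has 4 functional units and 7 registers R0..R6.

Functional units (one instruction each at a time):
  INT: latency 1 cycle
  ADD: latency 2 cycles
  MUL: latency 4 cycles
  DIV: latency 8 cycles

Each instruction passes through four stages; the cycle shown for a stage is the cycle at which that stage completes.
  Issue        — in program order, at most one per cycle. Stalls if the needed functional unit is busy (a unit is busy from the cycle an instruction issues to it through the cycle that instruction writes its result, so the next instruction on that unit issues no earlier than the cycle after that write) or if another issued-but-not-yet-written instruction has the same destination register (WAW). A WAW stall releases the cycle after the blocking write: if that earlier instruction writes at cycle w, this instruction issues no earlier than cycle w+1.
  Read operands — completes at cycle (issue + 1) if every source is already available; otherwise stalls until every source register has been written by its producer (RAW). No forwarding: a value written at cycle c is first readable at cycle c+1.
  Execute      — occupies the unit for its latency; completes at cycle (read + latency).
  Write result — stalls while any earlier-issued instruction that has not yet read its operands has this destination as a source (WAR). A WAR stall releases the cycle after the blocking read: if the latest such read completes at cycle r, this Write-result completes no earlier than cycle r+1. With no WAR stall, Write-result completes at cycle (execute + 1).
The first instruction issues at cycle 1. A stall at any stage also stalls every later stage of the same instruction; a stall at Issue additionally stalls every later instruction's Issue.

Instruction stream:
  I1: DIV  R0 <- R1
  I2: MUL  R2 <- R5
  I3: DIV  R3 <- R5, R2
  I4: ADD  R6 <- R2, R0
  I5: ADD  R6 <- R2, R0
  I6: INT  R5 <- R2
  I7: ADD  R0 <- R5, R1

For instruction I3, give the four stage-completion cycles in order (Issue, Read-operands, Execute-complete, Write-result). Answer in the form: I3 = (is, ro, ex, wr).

cycle 1: I1 dispatched to DIV
cycle 2: I1 operands ready · I2 dispatched to MUL
cycle 3: I2 operands ready
cycle 7: I2 complete
cycle 8: R2←I2
cycle 10: I1 complete
cycle 11: R0←I1
cycle 12: I3 dispatched to DIV
cycle 13: I3 operands ready · I4 dispatched to ADD
cycle 14: I4 operands ready
cycle 16: I4 complete
cycle 17: R6←I4
cycle 18: I5 dispatched to ADD
cycle 19: I5 operands ready · I6 dispatched to INT
cycle 20: I6 operands ready
cycle 21: I3 complete · I5 complete · I6 complete
cycle 22: R3←I3 · R6←I5 · R5←I6
cycle 23: I7 dispatched to ADD
cycle 24: I7 operands ready
cycle 26: I7 complete
cycle 27: R0←I7

I3 = (12, 13, 21, 22)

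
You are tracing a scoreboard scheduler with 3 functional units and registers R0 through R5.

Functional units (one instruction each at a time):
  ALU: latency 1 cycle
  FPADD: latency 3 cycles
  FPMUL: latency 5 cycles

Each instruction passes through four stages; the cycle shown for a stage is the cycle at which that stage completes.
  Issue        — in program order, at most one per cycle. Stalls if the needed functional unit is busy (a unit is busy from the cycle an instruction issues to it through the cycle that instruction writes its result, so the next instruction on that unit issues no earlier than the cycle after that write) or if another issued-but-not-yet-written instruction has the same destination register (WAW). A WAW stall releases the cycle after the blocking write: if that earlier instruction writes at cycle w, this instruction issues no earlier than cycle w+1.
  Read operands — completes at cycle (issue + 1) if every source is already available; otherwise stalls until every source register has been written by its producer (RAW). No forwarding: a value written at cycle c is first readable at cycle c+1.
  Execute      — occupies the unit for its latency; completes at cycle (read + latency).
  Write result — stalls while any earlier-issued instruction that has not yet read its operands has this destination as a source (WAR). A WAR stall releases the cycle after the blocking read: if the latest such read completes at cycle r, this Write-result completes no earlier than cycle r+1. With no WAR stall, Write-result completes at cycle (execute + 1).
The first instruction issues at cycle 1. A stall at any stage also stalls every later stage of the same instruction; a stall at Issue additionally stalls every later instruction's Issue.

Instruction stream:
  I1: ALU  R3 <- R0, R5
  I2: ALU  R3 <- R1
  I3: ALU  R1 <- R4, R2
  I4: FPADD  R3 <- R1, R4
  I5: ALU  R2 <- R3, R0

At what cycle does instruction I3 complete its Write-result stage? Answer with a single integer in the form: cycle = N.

cycle 1: I1→ALU
cycle 2: I1 RO
cycle 3: I1 EX
cycle 4: I1 WR R3
cycle 5: I2→ALU
cycle 6: I2 RO
cycle 7: I2 EX
cycle 8: I2 WR R3
cycle 9: I3→ALU
cycle 10: I3 RO | I4→FPADD
cycle 11: I3 EX
cycle 12: I3 WR R1
cycle 13: I4 RO | I5→ALU
cycle 16: I4 EX
cycle 17: I4 WR R3
cycle 18: I5 RO
cycle 19: I5 EX
cycle 20: I5 WR R2

cycle = 12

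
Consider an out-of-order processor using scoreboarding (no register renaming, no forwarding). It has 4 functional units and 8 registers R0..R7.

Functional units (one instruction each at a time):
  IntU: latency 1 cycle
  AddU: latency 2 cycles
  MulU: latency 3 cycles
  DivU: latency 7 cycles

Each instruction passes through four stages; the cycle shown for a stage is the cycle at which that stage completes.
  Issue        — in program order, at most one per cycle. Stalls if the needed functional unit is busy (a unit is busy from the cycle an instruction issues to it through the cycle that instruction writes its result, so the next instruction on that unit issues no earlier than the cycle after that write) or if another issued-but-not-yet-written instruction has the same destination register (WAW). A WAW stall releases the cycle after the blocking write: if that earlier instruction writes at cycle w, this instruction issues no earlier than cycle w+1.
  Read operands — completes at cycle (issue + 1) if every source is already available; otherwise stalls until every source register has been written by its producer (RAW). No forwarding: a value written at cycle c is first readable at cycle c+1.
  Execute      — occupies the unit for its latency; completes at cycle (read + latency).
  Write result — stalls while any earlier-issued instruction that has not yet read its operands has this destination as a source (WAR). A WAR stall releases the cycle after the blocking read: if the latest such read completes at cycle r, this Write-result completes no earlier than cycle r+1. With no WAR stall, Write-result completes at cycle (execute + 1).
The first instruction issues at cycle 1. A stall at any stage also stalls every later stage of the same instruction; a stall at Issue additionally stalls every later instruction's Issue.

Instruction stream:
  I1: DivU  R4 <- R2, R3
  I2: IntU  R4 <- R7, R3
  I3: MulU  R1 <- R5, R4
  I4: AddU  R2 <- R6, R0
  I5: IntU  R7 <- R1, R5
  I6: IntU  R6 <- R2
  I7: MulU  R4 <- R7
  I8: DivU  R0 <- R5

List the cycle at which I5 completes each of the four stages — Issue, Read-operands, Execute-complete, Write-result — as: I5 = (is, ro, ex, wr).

I5 = (15, 20, 21, 22)

I1: IS=1 RO=2 EX=9 WR=10
I2: IS=11 RO=12 EX=13 WR=14  [WAW R4: wait I1 write@10]
I3: IS=12 RO=15 EX=18 WR=19  [RAW R4: wait I2 write@14]
I4: IS=13 RO=14 EX=16 WR=17
I5: IS=15 RO=20 EX=21 WR=22  [struct: IntU busy until I2 writes@14; RAW R1: wait I3 write@19]
I6: IS=23 RO=24 EX=25 WR=26  [struct: IntU busy until I5 writes@22]
I7: IS=24 RO=25 EX=28 WR=29
I8: IS=25 RO=26 EX=33 WR=34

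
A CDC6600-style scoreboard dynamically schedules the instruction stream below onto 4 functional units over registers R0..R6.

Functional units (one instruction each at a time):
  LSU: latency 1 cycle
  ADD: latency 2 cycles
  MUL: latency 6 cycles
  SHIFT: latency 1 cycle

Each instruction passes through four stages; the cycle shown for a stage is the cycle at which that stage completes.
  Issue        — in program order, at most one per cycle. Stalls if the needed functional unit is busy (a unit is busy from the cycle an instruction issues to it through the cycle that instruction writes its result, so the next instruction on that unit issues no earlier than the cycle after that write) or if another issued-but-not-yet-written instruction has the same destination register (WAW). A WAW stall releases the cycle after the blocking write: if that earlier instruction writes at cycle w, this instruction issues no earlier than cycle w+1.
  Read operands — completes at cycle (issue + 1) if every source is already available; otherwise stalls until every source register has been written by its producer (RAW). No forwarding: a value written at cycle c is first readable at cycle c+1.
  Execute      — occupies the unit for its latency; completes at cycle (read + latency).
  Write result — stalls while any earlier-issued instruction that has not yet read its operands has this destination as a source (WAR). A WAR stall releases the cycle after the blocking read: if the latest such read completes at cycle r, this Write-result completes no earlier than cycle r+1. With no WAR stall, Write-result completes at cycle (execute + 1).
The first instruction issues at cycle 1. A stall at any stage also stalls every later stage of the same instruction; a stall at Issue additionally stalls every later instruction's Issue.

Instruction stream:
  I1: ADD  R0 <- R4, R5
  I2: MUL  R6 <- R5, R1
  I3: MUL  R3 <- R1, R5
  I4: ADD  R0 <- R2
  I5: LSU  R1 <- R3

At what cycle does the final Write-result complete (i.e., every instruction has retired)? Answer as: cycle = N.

I1 -> (1, 2, 4, 5)
I2 -> (2, 3, 9, 10)
I3 -> (11, 12, 18, 19)  // struct: MUL busy until I2 writes@10
I4 -> (12, 13, 15, 16)
I5 -> (13, 20, 21, 22)  // RAW R3: wait I3 write@19

cycle = 22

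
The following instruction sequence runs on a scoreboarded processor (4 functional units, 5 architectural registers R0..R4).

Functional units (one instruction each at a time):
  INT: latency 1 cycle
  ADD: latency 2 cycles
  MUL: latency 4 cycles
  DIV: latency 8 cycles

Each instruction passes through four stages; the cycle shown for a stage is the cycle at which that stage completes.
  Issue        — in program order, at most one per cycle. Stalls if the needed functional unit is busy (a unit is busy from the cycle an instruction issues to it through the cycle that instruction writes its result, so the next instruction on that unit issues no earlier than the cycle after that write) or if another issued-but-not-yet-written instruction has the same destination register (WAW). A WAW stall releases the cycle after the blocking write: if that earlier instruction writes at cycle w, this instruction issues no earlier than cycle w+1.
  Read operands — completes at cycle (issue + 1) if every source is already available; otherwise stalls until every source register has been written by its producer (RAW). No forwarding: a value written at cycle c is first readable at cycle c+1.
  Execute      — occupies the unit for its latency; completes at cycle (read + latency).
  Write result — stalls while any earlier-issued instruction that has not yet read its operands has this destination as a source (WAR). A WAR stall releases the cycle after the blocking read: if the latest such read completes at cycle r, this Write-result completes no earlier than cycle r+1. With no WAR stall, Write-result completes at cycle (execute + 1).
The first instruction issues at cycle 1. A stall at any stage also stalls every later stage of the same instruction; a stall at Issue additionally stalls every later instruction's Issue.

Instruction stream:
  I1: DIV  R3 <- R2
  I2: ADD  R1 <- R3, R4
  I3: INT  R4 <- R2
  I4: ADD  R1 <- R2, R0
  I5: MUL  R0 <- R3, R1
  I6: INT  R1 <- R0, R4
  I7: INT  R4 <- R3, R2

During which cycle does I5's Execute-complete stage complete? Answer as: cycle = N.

c1: I1→DIV
c2: I1 RO | I2→ADD
c3: I3→INT
c4: I3 RO
c5: I3 EX
c10: I1 EX
c11: I1 WR R3
c12: I2 RO
c13: I3 WR R4
c14: I2 EX
c15: I2 WR R1
c16: I4→ADD
c17: I4 RO | I5→MUL
c19: I4 EX
c20: I4 WR R1
c21: I5 RO | I6→INT
c25: I5 EX
c26: I5 WR R0
c27: I6 RO
c28: I6 EX
c29: I6 WR R1
c30: I7→INT
c31: I7 RO
c32: I7 EX
c33: I7 WR R4

cycle = 25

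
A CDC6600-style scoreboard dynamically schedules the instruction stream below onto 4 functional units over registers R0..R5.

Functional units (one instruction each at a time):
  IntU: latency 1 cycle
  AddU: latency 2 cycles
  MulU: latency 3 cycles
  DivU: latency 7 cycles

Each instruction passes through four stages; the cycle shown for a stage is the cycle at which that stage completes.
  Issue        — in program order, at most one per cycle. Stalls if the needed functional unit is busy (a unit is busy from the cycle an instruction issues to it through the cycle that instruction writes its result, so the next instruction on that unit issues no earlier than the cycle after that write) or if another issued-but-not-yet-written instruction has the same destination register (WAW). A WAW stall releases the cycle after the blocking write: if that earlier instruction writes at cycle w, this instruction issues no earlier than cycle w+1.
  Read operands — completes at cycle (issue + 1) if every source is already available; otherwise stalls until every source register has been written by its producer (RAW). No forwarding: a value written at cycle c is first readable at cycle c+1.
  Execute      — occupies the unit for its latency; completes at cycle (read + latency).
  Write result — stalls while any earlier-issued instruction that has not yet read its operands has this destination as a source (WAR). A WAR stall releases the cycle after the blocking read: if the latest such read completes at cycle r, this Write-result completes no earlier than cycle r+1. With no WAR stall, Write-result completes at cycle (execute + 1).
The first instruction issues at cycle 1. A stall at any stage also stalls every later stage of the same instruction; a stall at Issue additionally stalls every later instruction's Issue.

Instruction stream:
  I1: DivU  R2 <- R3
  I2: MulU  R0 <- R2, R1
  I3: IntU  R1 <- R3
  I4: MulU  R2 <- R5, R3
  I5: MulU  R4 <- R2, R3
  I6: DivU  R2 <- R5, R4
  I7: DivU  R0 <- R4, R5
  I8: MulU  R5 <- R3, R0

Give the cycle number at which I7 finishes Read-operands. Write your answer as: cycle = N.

[I1] 1/2/9/10
[I2] 2/11/14/15  (RAW R2: wait I1 write@10)
[I3] 3/4/5/12  (WAR R1: wait I2 read@11)
[I4] 16/17/20/21  (struct: MulU busy until I2 writes@15)
[I5] 22/23/26/27  (struct: MulU busy until I4 writes@21)
[I6] 23/28/35/36  (RAW R4: wait I5 write@27)
[I7] 37/38/45/46  (struct: DivU busy until I6 writes@36)
[I8] 38/47/50/51  (RAW R0: wait I7 write@46)

cycle = 38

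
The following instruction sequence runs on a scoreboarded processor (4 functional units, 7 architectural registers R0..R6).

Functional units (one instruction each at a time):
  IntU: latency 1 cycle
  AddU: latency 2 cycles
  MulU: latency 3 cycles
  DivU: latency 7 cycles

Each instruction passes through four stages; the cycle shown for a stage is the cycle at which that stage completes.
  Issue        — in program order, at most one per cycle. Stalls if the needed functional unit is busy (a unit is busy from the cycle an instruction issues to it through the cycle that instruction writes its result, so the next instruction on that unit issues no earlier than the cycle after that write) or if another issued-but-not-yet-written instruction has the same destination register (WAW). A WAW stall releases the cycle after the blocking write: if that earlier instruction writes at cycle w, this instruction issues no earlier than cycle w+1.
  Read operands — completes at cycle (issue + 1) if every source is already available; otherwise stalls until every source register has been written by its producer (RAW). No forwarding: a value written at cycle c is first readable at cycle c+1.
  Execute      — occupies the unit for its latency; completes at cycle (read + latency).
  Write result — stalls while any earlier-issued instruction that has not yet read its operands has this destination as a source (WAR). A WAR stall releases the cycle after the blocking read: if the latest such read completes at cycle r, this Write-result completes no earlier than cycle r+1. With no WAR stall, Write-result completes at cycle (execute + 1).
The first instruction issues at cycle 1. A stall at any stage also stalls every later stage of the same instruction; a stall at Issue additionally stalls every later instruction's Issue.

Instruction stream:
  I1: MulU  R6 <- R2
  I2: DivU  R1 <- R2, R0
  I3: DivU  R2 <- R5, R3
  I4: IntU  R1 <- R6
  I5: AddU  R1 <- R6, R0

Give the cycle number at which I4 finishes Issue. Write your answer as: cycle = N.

[1] I1→MulU
[2] I1 RO; I2→DivU
[3] I2 RO
[5] I1 EX
[6] I1 WR R6
[10] I2 EX
[11] I2 WR R1
[12] I3→DivU
[13] I3 RO; I4→IntU
[14] I4 RO
[15] I4 EX
[16] I4 WR R1
[17] I5→AddU
[18] I5 RO
[20] I3 EX; I5 EX
[21] I3 WR R2; I5 WR R1

cycle = 13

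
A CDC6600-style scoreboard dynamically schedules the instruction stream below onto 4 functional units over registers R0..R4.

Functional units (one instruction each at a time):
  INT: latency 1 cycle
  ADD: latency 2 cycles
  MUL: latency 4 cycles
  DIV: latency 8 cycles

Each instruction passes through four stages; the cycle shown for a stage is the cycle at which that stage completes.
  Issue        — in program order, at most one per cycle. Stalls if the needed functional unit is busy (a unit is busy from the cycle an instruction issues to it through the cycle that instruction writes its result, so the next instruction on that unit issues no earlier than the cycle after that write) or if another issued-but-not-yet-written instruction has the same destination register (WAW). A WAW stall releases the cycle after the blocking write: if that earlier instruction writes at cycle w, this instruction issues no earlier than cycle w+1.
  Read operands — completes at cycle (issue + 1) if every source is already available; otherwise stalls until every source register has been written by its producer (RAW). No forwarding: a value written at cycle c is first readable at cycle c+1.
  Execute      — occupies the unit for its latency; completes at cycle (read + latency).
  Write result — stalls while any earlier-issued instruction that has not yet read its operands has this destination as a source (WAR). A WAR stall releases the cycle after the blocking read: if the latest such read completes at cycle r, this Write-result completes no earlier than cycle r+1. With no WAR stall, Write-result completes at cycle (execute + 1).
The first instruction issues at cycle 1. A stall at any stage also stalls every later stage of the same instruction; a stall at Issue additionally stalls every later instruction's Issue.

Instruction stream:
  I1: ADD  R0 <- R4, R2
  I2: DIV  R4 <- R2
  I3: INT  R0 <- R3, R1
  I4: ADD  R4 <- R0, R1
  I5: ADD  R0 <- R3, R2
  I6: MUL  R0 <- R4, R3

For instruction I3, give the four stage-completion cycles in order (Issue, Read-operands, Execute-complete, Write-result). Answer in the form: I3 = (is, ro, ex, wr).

I1: IS=1 RO=2 EX=4 WR=5
I2: IS=2 RO=3 EX=11 WR=12
I3: IS=6 RO=7 EX=8 WR=9  [WAW R0: wait I1 write@5]
I4: IS=13 RO=14 EX=16 WR=17  [WAW R4: wait I2 write@12]
I5: IS=18 RO=19 EX=21 WR=22  [struct: ADD busy until I4 writes@17]
I6: IS=23 RO=24 EX=28 WR=29  [WAW R0: wait I5 write@22]

I3 = (6, 7, 8, 9)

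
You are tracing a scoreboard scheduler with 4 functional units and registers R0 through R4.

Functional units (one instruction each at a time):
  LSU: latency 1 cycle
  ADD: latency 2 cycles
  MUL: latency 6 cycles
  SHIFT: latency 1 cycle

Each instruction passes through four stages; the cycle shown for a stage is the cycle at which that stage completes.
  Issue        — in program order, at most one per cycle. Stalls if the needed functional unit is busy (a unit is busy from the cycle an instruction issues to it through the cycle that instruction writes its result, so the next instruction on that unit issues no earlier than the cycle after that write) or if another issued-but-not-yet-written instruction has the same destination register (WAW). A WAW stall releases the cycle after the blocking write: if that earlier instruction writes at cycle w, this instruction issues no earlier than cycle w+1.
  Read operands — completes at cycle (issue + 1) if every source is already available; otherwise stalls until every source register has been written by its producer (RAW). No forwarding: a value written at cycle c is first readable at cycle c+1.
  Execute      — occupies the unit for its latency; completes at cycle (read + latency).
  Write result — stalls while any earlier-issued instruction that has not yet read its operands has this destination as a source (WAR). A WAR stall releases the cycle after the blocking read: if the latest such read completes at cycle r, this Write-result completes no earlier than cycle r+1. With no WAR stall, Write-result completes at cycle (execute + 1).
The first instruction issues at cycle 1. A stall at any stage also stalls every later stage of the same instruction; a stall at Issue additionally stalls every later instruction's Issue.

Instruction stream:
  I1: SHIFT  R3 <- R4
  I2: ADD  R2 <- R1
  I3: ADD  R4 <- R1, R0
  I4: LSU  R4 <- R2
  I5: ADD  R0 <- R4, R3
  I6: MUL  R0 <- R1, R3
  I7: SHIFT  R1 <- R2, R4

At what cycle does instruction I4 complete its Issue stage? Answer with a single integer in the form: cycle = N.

cycle = 12

I1  is:1  ro:2  ex:3  wr:4
I2  is:2  ro:3  ex:5  wr:6
I3  is:7  ro:8  ex:10  wr:11  — struct: ADD busy until I2 writes@6
I4  is:12  ro:13  ex:14  wr:15  — WAW R4: wait I3 write@11
I5  is:13  ro:16  ex:18  wr:19  — RAW R4: wait I4 write@15
I6  is:20  ro:21  ex:27  wr:28  — WAW R0: wait I5 write@19
I7  is:21  ro:22  ex:23  wr:24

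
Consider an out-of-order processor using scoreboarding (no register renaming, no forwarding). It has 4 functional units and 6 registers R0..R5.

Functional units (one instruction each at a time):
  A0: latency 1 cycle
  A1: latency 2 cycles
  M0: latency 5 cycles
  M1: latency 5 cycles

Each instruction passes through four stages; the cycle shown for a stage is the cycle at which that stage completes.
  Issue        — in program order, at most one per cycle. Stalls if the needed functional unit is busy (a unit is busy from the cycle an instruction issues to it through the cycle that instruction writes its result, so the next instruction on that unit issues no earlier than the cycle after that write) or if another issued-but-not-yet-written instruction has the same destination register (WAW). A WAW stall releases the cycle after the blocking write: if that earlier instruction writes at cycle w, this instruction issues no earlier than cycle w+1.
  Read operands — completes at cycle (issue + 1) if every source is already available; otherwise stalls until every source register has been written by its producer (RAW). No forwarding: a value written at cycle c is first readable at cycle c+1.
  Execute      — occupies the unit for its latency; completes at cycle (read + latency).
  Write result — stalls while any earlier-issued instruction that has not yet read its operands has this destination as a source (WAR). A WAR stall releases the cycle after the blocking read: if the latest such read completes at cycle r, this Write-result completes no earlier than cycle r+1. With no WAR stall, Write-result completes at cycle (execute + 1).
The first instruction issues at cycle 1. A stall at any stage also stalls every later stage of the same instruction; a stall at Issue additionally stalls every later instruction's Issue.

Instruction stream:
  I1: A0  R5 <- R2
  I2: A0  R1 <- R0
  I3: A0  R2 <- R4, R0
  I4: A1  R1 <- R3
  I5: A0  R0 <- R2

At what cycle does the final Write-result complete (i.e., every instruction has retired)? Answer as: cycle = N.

cycle = 16

[I1] 1/2/3/4
[I2] 5/6/7/8  (struct: A0 busy until I1 writes@4)
[I3] 9/10/11/12  (struct: A0 busy until I2 writes@8)
[I4] 10/11/13/14
[I5] 13/14/15/16  (struct: A0 busy until I3 writes@12)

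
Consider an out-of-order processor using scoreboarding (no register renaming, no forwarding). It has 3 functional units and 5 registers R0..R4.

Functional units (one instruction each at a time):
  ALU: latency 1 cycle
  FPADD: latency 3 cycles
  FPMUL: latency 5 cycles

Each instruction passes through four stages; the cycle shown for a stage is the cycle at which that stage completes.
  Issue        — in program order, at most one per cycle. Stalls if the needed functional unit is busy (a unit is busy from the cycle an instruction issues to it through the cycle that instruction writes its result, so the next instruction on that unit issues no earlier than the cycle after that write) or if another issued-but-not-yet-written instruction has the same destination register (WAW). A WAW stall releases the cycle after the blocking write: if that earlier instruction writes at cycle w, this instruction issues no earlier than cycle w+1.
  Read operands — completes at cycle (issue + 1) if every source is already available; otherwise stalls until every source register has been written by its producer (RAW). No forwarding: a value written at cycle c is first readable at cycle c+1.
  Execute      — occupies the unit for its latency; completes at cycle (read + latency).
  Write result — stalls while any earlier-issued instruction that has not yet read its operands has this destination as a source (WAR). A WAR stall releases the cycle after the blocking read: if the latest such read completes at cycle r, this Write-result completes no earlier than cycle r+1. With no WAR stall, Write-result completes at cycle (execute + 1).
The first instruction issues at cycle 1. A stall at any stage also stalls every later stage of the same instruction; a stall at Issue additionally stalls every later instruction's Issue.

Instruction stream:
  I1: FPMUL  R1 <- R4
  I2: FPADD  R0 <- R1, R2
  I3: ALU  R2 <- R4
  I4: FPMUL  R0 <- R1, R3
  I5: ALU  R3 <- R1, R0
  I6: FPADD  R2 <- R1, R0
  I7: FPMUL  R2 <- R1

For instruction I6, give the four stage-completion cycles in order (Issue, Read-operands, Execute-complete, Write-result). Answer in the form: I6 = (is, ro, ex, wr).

I6 = (16, 22, 25, 26)

cycle 1: issue I1 (FPMUL)
cycle 2: I1 read-ops · issue I2 (FPADD)
cycle 3: issue I3 (ALU)
cycle 4: I3 read-ops
cycle 5: I3 finished on ALU
cycle 7: I1 finished on FPMUL
cycle 8: I1→R1
cycle 9: I2 read-ops
cycle 10: I3→R2
cycle 12: I2 finished on FPADD
cycle 13: I2→R0
cycle 14: issue I4 (FPMUL)
cycle 15: I4 read-ops · issue I5 (ALU)
cycle 16: issue I6 (FPADD)
cycle 20: I4 finished on FPMUL
cycle 21: I4→R0
cycle 22: I5 read-ops · I6 read-ops
cycle 23: I5 finished on ALU
cycle 24: I5→R3
cycle 25: I6 finished on FPADD
cycle 26: I6→R2
cycle 27: issue I7 (FPMUL)
cycle 28: I7 read-ops
cycle 33: I7 finished on FPMUL
cycle 34: I7→R2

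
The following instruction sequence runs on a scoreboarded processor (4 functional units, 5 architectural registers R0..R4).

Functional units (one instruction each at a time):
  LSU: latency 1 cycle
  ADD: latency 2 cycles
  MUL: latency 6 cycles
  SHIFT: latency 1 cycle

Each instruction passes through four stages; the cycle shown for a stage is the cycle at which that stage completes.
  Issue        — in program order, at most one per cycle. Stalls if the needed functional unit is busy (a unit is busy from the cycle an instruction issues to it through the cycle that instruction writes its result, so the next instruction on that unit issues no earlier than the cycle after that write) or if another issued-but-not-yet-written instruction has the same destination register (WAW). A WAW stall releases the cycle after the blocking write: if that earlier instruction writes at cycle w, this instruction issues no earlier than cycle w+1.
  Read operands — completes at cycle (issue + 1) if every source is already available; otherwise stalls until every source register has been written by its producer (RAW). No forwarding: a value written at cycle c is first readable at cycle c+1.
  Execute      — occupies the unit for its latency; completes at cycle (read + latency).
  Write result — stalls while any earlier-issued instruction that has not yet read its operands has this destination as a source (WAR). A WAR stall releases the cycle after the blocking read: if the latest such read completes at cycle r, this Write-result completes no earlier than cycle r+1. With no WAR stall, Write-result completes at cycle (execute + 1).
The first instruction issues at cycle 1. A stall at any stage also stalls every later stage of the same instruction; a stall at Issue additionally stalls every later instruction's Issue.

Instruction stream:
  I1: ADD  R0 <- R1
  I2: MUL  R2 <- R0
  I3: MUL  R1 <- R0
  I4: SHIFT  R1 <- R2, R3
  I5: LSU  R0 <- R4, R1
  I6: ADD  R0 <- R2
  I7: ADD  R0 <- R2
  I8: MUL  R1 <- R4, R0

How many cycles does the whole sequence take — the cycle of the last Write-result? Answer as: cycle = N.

  I1 | 1 | 2 | 4 | 5
  I2 | 2 | 6 | 12 | 13   RAW R0: wait I1 write@5
  I3 | 14 | 15 | 21 | 22   struct: MUL busy until I2 writes@13
  I4 | 23 | 24 | 25 | 26   WAW R1: wait I3 write@22
  I5 | 24 | 27 | 28 | 29   RAW R1: wait I4 write@26
  I6 | 30 | 31 | 33 | 34   WAW R0: wait I5 write@29
  I7 | 35 | 36 | 38 | 39   struct: ADD busy until I6 writes@34
  I8 | 36 | 40 | 46 | 47   RAW R0: wait I7 write@39

cycle = 47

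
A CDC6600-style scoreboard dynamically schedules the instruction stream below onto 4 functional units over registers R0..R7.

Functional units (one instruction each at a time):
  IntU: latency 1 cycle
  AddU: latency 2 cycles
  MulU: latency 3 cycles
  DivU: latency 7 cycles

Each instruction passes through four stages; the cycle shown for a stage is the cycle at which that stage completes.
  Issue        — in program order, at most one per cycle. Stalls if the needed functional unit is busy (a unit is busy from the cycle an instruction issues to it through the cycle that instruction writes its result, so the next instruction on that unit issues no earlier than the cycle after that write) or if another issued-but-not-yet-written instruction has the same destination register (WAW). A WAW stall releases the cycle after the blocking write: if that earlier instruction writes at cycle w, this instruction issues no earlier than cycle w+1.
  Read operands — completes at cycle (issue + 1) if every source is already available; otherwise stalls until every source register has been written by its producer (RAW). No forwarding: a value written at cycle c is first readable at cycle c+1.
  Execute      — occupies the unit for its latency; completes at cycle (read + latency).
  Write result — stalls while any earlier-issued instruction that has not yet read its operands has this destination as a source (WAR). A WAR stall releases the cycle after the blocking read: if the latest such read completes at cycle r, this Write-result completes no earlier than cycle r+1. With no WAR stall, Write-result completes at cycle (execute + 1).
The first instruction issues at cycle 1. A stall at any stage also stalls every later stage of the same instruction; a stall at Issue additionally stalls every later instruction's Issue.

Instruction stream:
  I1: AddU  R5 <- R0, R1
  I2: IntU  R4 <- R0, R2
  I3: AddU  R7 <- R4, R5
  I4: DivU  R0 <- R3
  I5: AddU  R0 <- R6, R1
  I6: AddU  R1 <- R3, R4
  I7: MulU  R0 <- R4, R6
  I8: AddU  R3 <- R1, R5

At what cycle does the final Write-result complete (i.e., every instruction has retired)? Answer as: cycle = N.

cycle = 31

c1: I1 issues→AddU
c2: I1 reads; I2 issues→IntU
c3: I2 reads
c4: I1 exec-done; I2 exec-done
c5: I1 writes R5; I2 writes R4
c6: I3 issues→AddU
c7: I3 reads; I4 issues→DivU
c8: I4 reads
c9: I3 exec-done
c10: I3 writes R7
c15: I4 exec-done
c16: I4 writes R0
c17: I5 issues→AddU
c18: I5 reads
c20: I5 exec-done
c21: I5 writes R0
c22: I6 issues→AddU
c23: I6 reads; I7 issues→MulU
c24: I7 reads
c25: I6 exec-done
c26: I6 writes R1
c27: I7 exec-done; I8 issues→AddU
c28: I7 writes R0; I8 reads
c30: I8 exec-done
c31: I8 writes R3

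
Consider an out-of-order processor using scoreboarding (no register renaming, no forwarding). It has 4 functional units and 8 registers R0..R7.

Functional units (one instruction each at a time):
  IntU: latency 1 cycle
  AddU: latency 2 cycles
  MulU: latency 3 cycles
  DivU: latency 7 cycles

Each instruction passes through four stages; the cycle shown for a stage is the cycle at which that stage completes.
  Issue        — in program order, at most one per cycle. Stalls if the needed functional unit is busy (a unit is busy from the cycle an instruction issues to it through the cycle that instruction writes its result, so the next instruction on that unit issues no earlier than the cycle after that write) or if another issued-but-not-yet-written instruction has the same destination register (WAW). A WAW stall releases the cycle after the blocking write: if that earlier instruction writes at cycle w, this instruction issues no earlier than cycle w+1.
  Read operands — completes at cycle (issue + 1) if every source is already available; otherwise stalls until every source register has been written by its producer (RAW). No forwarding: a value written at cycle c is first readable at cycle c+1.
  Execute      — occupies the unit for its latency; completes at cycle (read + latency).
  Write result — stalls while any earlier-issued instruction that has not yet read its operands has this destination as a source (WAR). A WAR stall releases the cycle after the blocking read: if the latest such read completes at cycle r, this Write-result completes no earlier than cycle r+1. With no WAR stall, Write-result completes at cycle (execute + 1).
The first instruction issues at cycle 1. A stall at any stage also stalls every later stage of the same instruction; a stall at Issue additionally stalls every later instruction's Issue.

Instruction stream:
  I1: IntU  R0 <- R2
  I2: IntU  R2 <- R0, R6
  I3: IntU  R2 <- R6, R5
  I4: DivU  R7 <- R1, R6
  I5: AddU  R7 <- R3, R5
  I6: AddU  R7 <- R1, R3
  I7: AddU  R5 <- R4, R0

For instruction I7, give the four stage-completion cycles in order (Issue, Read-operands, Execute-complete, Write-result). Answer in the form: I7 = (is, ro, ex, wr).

I7 = (30, 31, 33, 34)

cycle 1: I1→IntU
cycle 2: I1 RO
cycle 3: I1 EX
cycle 4: I1 WR R0
cycle 5: I2→IntU
cycle 6: I2 RO
cycle 7: I2 EX
cycle 8: I2 WR R2
cycle 9: I3→IntU
cycle 10: I3 RO · I4→DivU
cycle 11: I3 EX · I4 RO
cycle 12: I3 WR R2
cycle 18: I4 EX
cycle 19: I4 WR R7
cycle 20: I5→AddU
cycle 21: I5 RO
cycle 23: I5 EX
cycle 24: I5 WR R7
cycle 25: I6→AddU
cycle 26: I6 RO
cycle 28: I6 EX
cycle 29: I6 WR R7
cycle 30: I7→AddU
cycle 31: I7 RO
cycle 33: I7 EX
cycle 34: I7 WR R5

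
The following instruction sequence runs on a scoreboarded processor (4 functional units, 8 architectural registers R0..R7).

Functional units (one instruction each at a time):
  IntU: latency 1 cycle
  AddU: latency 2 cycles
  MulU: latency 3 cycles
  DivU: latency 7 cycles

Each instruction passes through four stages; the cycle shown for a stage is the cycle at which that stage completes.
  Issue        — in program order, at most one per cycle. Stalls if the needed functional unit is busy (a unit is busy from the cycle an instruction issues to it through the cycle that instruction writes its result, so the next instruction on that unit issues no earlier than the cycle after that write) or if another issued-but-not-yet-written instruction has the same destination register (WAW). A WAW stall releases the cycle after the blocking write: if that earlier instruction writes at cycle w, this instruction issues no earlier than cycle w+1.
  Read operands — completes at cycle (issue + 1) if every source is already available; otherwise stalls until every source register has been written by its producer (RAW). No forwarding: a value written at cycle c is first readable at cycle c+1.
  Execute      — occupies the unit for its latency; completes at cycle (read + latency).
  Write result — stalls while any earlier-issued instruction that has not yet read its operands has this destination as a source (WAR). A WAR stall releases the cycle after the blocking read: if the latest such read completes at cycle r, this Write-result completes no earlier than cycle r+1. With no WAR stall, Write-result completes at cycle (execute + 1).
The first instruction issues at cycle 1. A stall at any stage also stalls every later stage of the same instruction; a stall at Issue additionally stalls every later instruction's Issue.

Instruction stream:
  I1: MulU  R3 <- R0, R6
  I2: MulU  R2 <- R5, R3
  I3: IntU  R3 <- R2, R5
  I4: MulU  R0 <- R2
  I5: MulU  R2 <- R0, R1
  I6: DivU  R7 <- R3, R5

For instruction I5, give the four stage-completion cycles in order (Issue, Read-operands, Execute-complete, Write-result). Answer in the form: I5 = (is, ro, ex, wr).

I5 = (19, 20, 23, 24)

t=1  I1 dispatched to MulU
t=2  I1 operands ready
t=5  I1 complete
t=6  R3←I1
t=7  I2 dispatched to MulU
t=8  I2 operands ready, I3 dispatched to IntU
t=11  I2 complete
t=12  R2←I2
t=13  I3 operands ready, I4 dispatched to MulU
t=14  I3 complete, I4 operands ready
t=15  R3←I3
t=17  I4 complete
t=18  R0←I4
t=19  I5 dispatched to MulU
t=20  I5 operands ready, I6 dispatched to DivU
t=21  I6 operands ready
t=23  I5 complete
t=24  R2←I5
t=28  I6 complete
t=29  R7←I6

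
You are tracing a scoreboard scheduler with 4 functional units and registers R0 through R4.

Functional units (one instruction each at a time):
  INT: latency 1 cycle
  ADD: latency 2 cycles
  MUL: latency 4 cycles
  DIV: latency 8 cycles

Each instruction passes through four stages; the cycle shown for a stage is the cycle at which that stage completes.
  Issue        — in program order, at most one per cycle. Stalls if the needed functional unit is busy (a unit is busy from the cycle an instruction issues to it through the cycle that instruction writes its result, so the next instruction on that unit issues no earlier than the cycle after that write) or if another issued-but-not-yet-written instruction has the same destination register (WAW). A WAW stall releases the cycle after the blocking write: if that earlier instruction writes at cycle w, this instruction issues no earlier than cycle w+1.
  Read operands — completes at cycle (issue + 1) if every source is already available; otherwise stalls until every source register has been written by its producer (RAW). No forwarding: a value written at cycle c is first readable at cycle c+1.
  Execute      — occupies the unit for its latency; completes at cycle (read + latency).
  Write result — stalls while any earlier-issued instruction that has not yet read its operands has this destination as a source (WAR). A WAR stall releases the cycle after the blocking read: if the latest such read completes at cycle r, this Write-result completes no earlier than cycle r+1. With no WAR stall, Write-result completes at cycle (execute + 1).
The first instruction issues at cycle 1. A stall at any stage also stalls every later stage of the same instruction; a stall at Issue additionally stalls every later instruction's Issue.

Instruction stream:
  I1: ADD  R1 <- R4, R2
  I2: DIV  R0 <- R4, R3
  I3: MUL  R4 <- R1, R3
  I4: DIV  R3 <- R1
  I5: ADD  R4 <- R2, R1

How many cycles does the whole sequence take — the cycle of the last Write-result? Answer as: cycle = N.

cycle = 23

[I1] 1/2/4/5
[I2] 2/3/11/12
[I3] 3/6/10/11  (RAW R1: wait I1 write@5)
[I4] 13/14/22/23  (struct: DIV busy until I2 writes@12)
[I5] 14/15/17/18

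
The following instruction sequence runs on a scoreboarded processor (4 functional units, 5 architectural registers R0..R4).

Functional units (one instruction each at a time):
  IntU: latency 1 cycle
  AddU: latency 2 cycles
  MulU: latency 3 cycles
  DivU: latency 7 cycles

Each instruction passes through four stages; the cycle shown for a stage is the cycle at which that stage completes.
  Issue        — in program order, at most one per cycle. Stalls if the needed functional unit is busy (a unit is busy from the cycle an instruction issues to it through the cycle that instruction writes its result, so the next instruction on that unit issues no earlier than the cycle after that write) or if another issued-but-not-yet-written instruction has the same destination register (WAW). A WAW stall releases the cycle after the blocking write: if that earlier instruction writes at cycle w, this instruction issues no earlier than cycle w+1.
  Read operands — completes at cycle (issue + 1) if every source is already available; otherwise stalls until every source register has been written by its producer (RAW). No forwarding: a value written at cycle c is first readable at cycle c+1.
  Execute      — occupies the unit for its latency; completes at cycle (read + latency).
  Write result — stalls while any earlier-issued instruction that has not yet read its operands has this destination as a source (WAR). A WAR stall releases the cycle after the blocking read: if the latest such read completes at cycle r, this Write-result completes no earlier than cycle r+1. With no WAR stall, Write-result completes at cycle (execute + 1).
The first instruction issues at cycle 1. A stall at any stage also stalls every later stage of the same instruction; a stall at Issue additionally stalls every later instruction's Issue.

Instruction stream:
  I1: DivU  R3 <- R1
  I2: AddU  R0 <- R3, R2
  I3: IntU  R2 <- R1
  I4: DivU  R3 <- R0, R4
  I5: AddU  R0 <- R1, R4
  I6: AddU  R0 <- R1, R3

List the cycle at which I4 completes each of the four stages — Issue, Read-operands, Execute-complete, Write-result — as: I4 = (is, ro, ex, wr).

t=1  I1 dispatched to DivU
t=2  I1 operands ready · I2 dispatched to AddU
t=3  I3 dispatched to IntU
t=4  I3 operands ready
t=5  I3 complete
t=9  I1 complete
t=10  R3←I1
t=11  I2 operands ready · I4 dispatched to DivU
t=12  R2←I3
t=13  I2 complete
t=14  R0←I2
t=15  I4 operands ready · I5 dispatched to AddU
t=16  I5 operands ready
t=18  I5 complete
t=19  R0←I5
t=20  I6 dispatched to AddU
t=22  I4 complete
t=23  R3←I4
t=24  I6 operands ready
t=26  I6 complete
t=27  R0←I6

I4 = (11, 15, 22, 23)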